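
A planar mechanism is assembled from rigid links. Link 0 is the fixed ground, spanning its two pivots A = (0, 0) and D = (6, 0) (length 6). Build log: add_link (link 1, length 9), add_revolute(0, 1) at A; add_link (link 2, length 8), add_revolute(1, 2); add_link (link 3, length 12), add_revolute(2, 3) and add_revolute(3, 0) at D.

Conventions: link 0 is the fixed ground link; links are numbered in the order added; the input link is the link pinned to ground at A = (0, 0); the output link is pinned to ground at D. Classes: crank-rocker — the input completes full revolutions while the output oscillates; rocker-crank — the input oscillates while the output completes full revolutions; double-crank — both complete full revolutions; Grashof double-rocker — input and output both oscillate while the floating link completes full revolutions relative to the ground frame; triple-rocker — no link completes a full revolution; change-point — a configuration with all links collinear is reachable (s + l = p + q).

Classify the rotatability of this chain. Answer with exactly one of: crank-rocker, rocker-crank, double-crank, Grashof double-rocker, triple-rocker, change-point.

lengths: ground=6, input=9, coupler=8, output=12
sorted: s=6 (shortest), l=12 (longest), p+q=17
s + l = 18 vs p + q = 17
s + l > p + q → non-Grashof → no link fully rotates → triple-rocker

triple-rocker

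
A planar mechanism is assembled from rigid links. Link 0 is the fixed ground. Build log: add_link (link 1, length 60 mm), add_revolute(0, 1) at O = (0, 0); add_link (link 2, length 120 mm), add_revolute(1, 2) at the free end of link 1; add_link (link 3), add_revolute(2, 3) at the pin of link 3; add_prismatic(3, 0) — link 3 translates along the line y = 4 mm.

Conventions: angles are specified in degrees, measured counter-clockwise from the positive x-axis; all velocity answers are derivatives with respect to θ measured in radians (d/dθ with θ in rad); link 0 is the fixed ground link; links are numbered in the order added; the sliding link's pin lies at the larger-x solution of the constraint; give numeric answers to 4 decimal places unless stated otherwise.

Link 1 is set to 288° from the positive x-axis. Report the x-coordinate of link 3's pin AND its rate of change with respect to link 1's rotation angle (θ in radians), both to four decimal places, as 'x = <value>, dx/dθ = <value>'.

geometry: r = 60 mm, L = 120 mm, e = 4 mm
crank pin P = (r cos θ, r sin θ) = (18.541020, -57.063391)
h = r sin θ − e = -57.063391 − 4 = -61.063391
x = r cos θ + √(L² − h²) = 18.541020 + 103.301802 = 121.842822
dx/dθ = −r sin θ − h·r cos θ/√(L² − h²) (θ in radians; h = -61.063391) = 68.023292

x = 121.8428, dx/dθ = 68.0233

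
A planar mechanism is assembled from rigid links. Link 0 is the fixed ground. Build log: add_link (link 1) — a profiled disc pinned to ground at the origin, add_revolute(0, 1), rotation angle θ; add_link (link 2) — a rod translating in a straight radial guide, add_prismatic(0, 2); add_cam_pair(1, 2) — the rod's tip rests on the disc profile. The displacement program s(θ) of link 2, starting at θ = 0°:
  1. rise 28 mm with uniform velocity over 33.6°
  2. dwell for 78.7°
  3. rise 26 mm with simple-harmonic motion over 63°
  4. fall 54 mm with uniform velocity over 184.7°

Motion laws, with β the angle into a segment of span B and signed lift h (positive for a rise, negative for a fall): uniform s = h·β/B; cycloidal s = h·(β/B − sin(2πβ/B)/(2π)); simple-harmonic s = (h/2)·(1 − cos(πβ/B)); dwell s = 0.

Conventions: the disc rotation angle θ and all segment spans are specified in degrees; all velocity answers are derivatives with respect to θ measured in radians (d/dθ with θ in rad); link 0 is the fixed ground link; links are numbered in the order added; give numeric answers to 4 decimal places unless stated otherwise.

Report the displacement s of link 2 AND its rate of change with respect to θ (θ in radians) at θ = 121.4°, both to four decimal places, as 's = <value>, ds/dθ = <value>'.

seg 1 [0°–33.6°] uniform, h=28: full span → s += 28 → s = 28.0000
seg 2 [33.6°–112.3°] dwell: s stays 28.0000
seg 3 [112.3°–175.3°] simple-harmonic, h=26: θ=121.4° here. β=9.1, B=63. 26/2·(1 − cos(π·0.1444)) = 1.3157 → s = 29.3157
velocity in seg [112.3°–175.3°] (simple-harmonic), θ in radians: β = 9.1° = 0.1588 rad, B = 63° = 1.0996 rad; ds/dθ = (πh/(2B)) sin(πβ/B) = (π·26/(2·1.0996)) sin(π·0.1444) = 16.282357 mm/rad

s = 29.3157, ds/dθ = 16.2824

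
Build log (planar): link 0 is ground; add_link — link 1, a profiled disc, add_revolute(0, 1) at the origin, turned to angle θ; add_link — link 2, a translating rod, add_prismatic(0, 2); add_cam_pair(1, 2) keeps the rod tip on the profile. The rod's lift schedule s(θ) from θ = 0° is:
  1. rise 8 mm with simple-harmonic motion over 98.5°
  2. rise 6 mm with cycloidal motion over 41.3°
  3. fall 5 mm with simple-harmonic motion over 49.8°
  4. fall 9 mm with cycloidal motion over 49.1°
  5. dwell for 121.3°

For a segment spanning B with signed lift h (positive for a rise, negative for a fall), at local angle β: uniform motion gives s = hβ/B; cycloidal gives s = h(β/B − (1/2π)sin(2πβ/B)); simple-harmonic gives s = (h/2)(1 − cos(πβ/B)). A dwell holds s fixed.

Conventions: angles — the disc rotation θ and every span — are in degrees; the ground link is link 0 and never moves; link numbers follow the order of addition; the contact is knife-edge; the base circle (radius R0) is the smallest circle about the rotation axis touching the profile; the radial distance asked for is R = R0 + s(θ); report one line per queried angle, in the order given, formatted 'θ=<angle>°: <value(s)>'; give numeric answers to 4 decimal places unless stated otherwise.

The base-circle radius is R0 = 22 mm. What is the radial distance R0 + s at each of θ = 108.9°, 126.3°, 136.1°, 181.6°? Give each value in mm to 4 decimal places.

seg 1 [0°–98.5°] simple-harmonic, h=8: full span → s += 8 → s = 8.0000
seg 2 [98.5°–139.8°] cycloidal, h=6: θ=108.9° here. β=10.4, B=41.3. 6·(0.2518 − sin(2π·0.2518)/(2π)) = 0.5560 → s = 8.5560
seg 2 [98.5°–139.8°] cycloidal, h=6: θ=126.3° here. β=27.8, B=41.3. 6·(0.6731 − sin(2π·0.6731)/(2π)) = 4.8844 → s = 12.8844
seg 2 [98.5°–139.8°] cycloidal, h=6: θ=136.1° here. β=37.6, B=41.3. 6·(0.9104 − sin(2π·0.9104)/(2π)) = 5.9721 → s = 13.9721
seg 2 [98.5°–139.8°] cycloidal, h=6: full span → s += 6 → s = 14.0000
seg 3 [139.8°–189.6°] simple-harmonic, h=-5: θ=181.6° here. β=41.8, B=49.8. -5/2·(1 − cos(π·0.8394)) = -4.6883 → s = 9.3117
θ=108.9°: R = R0 + s = 22 + 8.5560 = 30.5560
θ=126.3°: R = R0 + s = 22 + 12.8844 = 34.8844
θ=136.1°: R = R0 + s = 22 + 13.9721 = 35.9721
θ=181.6°: R = R0 + s = 22 + 9.3117 = 31.3117

θ=108.9°: 30.5560
θ=126.3°: 34.8844
θ=136.1°: 35.9721
θ=181.6°: 31.3117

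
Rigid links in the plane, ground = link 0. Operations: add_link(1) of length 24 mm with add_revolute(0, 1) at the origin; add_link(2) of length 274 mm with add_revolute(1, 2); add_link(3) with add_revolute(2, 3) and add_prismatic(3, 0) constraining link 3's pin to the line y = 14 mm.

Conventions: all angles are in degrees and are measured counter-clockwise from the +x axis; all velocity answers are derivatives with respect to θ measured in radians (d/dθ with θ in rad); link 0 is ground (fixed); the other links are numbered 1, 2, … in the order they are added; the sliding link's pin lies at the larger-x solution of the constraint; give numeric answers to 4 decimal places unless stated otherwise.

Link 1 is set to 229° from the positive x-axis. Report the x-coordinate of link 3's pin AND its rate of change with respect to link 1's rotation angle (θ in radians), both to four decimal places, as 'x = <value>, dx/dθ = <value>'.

geometry: r = 24 mm, L = 274 mm, e = 14 mm
crank pin P = (r cos θ, r sin θ) = (-15.745417, -18.113030)
h = r sin θ − e = -18.113030 − 14 = -32.113030
x = r cos θ + √(L² − h²) = -15.745417 + 272.111656 = 256.366239
dx/dθ = −r sin θ − h·r cos θ/√(L² − h²) (θ in radians; h = -32.113030) = 16.254848

x = 256.3662, dx/dθ = 16.2548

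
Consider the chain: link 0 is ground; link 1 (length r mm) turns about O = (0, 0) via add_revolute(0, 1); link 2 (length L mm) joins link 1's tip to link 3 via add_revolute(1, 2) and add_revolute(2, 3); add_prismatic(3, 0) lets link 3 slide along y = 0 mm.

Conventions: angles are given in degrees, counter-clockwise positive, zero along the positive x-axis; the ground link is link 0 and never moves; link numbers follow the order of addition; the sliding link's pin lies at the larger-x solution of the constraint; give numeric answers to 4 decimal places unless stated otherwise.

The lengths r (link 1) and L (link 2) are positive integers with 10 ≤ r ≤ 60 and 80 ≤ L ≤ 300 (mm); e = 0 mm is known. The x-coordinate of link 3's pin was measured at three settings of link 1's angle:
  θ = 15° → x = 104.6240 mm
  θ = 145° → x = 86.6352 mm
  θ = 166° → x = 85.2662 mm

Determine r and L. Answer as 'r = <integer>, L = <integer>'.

constraint per measurement: (x − r cos θ)² + (r sin θ − e)² = L²
subtracting the θ₁ and θ₂ equations cancels the r² and L² terms:
r = (x₁² − x₂²) / (2[(x₁cos θ₁ + e sin θ₁) − (x₂cos θ₂ + e sin θ₂)]) = 10.0000 → r = 10
L² = (x₁ − r cos θ₁)² + (r sin θ₁ − e)² = 9025.0009 → L = 95.0000 → L = 95
check at θ₃=166°: x = 85.2662 (printed 85.2662) ✓

r = 10, L = 95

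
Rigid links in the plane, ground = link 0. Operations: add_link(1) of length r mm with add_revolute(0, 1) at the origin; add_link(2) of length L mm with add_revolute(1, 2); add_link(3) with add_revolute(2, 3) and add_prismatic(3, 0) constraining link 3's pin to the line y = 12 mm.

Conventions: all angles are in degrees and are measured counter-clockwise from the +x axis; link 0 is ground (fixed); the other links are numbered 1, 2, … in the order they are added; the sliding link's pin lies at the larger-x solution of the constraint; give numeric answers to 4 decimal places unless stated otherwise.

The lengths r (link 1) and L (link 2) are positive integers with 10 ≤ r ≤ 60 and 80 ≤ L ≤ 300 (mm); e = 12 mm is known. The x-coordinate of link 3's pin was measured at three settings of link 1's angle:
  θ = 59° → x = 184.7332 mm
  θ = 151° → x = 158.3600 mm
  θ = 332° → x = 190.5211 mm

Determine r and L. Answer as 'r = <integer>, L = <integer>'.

constraint per measurement: (x − r cos θ)² + (r sin θ − e)² = L²
subtracting the θ₁ and θ₂ equations cancels the r² and L² terms:
r = (x₁² − x₂²) / (2[(x₁cos θ₁ + e sin θ₁) − (x₂cos θ₂ + e sin θ₂)]) = 19.0000 → r = 19
L² = (x₁ − r cos θ₁)² + (r sin θ₁ − e)² = 30624.9909 → L = 175.0000 → L = 175
check at θ₃=332°: x = 190.5211 (printed 190.5211) ✓

r = 19, L = 175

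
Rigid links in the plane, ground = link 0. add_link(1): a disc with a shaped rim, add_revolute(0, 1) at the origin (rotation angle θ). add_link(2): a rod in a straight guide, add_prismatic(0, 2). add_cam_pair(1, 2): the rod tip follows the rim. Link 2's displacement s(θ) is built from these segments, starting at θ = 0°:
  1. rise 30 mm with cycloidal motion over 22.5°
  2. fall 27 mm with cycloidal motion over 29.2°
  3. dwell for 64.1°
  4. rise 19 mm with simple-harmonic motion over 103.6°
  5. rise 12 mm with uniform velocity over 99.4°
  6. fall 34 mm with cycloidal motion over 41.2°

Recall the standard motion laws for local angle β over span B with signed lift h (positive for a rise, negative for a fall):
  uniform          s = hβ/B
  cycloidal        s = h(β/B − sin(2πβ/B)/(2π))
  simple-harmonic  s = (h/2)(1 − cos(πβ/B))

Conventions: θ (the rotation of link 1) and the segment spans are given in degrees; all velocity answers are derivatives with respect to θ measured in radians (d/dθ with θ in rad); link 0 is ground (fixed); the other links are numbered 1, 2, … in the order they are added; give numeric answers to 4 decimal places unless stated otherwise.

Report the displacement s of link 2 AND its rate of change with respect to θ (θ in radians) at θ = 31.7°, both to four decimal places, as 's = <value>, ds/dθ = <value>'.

segment 1 (0° to 22.5°, cycloidal, h = 30) is passed completely: s = 0.0000 + (30) = 30.0000
θ = 31.7° falls in segment 2 (22.5° to 51.7°, cycloidal, h = -27): β = 31.7 − 22.5 = 9.2°, B = 29.2°; Δs = -27·(0.3151 − sin(2π·0.3151)/(2π)) = -4.5638; s = 30.0000 − 4.5638 = 25.4362
velocity in seg [22.5°–51.7°] (cycloidal), θ in radians: β = 9.2° = 0.1606 rad, B = 29.2° = 0.5096 rad; ds/dθ = (h/B)(1 − cos(2πβ/B)) = ((-27)/0.5096)(1 − cos(2π·0.3151)) = -74.040385 mm/rad

s = 25.4362, ds/dθ = -74.0404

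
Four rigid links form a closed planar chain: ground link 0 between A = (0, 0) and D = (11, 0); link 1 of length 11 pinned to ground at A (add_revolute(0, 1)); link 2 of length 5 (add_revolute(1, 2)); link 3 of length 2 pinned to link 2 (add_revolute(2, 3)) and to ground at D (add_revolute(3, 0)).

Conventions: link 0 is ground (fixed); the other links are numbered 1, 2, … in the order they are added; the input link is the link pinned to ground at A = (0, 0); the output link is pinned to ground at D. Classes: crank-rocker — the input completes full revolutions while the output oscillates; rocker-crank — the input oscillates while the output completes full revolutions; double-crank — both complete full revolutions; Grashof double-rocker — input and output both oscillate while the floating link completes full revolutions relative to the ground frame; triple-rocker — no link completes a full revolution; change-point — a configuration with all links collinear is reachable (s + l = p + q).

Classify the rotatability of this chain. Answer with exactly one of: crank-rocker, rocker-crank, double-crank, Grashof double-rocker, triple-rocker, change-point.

lengths: ground=11, input=11, coupler=5, output=2
sorted: s=2 (shortest), l=11 (longest), p+q=16
s + l = 13 vs p + q = 16
s + l < p + q (Grashof) with shortest = output link → rocker-crank

rocker-crank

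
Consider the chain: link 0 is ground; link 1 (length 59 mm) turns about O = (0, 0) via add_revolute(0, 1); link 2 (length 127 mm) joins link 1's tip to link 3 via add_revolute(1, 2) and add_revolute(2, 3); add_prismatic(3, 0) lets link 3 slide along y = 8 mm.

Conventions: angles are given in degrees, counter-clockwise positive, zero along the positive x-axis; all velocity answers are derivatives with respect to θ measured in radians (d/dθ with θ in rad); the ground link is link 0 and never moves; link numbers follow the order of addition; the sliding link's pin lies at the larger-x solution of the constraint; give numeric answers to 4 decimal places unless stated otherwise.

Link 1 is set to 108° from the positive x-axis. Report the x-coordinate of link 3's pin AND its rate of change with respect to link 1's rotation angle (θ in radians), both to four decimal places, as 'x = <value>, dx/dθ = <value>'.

geometry: r = 59 mm, L = 127 mm, e = 8 mm
crank pin P = (r cos θ, r sin θ) = (-18.232003, 56.112334)
h = r sin θ − e = 56.112334 − 8 = 48.112334
x = r cos θ + √(L² − h²) = -18.232003 + 117.533839 = 99.301836
dx/dθ = −r sin θ − h·r cos θ/√(L² − h²) (θ in radians; h = 48.112334) = -48.649086

x = 99.3018, dx/dθ = -48.6491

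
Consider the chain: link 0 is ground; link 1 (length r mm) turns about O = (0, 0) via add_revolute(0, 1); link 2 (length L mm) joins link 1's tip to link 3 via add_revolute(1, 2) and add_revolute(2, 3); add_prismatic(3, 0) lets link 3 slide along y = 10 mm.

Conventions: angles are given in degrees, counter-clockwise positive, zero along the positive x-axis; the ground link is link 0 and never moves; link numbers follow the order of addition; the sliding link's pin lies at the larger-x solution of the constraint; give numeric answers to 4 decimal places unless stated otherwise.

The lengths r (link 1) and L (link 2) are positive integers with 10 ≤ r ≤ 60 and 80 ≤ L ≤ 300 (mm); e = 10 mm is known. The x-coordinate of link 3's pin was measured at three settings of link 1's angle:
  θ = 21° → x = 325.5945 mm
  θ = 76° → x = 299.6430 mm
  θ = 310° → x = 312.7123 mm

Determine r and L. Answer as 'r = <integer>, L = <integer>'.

constraint per measurement: (x − r cos θ)² + (r sin θ − e)² = L²
subtracting the θ₁ and θ₂ equations cancels the r² and L² terms:
r = (x₁² − x₂²) / (2[(x₁cos θ₁ + e sin θ₁) − (x₂cos θ₂ + e sin θ₂)]) = 36.0000 → r = 36
L² = (x₁ − r cos θ₁)² + (r sin θ₁ − e)² = 85264.0105 → L = 292.0000 → L = 292
check at θ₃=310°: x = 312.7123 (printed 312.7123) ✓

r = 36, L = 292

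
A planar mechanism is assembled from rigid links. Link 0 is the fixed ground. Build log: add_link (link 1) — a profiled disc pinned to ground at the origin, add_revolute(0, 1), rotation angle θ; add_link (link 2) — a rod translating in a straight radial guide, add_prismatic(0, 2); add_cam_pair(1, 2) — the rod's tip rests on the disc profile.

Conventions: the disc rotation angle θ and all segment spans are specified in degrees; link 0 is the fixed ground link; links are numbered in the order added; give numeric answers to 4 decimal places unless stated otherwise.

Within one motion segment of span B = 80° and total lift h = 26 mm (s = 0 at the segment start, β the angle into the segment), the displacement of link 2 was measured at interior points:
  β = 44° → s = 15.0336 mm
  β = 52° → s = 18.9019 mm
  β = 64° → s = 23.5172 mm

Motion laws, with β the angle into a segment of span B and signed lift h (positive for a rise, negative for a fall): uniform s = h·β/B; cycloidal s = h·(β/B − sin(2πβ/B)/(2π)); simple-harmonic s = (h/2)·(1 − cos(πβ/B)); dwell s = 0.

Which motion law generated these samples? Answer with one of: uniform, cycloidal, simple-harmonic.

candidates at β/B = r: uniform s = h·r (linear in β); cycloidal s = h·(r − sin(2πr)/(2π)); simple-harmonic s = (h/2)(1 − cos(πr))
β=44°: printed 15.0336 | uniform 14.3000, cycloidal 15.5787, simple-harmonic 15.0336
β=52°: printed 18.9019 | uniform 16.9000, cycloidal 20.2477, simple-harmonic 18.9019
β=64°: printed 23.5172 | uniform 20.8000, cycloidal 24.7355, simple-harmonic 23.5172
only one law matches every sample → simple-harmonic

simple-harmonic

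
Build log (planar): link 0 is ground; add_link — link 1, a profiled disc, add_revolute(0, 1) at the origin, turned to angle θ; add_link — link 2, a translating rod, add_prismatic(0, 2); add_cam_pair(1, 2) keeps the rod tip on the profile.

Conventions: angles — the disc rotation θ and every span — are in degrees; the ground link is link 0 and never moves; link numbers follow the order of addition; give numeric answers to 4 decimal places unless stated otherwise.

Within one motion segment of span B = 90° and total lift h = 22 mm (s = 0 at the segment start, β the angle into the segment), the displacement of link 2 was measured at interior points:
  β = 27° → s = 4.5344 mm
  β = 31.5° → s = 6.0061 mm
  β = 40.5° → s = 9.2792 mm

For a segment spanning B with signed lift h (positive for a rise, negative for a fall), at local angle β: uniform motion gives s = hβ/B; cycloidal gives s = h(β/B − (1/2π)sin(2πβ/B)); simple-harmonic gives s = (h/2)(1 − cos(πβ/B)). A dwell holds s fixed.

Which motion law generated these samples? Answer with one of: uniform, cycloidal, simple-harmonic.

candidates at β/B = r: uniform s = h·r (linear in β); cycloidal s = h·(r − sin(2πr)/(2π)); simple-harmonic s = (h/2)(1 − cos(πr))
β=27°: printed 4.5344 | uniform 6.6000, cycloidal 3.2700, simple-harmonic 4.5344
β=31.5°: printed 6.0061 | uniform 7.7000, cycloidal 4.8673, simple-harmonic 6.0061
β=40.5°: printed 9.2792 | uniform 9.9000, cycloidal 8.8180, simple-harmonic 9.2792
only one law matches every sample → simple-harmonic

simple-harmonic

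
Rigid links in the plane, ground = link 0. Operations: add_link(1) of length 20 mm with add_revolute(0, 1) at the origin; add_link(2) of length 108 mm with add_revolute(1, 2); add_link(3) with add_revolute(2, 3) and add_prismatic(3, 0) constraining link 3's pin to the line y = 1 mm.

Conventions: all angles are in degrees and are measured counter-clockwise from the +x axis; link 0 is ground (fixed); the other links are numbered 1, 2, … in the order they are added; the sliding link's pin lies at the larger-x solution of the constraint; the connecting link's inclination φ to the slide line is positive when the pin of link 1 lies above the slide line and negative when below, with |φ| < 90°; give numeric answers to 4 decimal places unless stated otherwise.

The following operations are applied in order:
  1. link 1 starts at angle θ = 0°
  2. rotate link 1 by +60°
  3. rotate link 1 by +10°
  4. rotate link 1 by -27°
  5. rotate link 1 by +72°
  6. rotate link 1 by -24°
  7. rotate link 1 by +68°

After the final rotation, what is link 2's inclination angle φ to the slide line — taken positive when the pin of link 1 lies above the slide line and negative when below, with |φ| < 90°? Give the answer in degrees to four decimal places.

geometry: r = 20 mm, L = 108 mm, e = 1 mm; θ starts at 0°
rotate link 1 by +60°: θ ← 0° +60° = 60°
rotate link 1 by +10°: θ ← 60° +10° = 70°
rotate link 1 by -27°: θ ← 70° -27° = 43°
rotate link 1 by +72°: θ ← 43° +72° = 115°
rotate link 1 by -24°: θ ← 115° -24° = 91°
rotate link 1 by +68°: θ ← 91° +68° = 159°
h = r sin θ − e = 7.167359 − 1 = 6.167359
sin φ = h / L = 6.167359 / 108 = 0.05710518
φ = arcsin(0.05710518) = 3.273666°

3.2737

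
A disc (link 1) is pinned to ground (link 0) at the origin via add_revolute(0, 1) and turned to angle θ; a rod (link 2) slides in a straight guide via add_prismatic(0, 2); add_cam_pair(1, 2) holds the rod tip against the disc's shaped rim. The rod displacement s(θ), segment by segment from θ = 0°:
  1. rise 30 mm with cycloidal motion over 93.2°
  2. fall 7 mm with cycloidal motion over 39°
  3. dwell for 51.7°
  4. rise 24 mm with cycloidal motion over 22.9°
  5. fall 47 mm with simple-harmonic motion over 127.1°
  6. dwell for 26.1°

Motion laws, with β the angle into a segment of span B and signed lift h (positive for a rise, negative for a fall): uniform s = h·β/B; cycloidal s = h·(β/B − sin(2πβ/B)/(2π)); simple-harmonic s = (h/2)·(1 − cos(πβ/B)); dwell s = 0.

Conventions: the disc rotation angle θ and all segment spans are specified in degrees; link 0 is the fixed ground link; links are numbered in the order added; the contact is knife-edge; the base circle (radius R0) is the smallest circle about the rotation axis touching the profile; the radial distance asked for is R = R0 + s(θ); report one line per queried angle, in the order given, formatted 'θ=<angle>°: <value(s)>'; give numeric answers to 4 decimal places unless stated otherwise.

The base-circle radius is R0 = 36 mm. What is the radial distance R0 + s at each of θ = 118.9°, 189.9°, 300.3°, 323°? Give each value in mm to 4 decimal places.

segment 1 (0° to 93.2°, cycloidal, h = 30) is passed completely: s = 0.0000 + (30) = 30.0000
θ = 118.9° falls in segment 2 (93.2° to 132.2°, cycloidal, h = -7): β = 118.9 − 93.2 = 25.7°, B = 39°; Δs = -7·(0.6590 − sin(2π·0.6590)/(2π)) = -5.5496; s = 30.0000 − 5.5496 = 24.4504
segment 2 (93.2° to 132.2°, cycloidal, h = -7) is passed completely: s = 30.0000 + (-7) = 23.0000
segment 3 (132.2° to 183.9°, dwell): s unchanged at 23.0000
θ = 189.9° falls in segment 4 (183.9° to 206.8°, cycloidal, h = 24): β = 189.9 − 183.9 = 6°, B = 22.9°; Δs = 24·(0.2620 − sin(2π·0.2620)/(2π)) = 2.4794; s = 23.0000 + 2.4794 = 25.4794
segment 4 (183.9° to 206.8°, cycloidal, h = 24) is passed completely: s = 23.0000 + (24) = 47.0000
θ = 300.3° falls in segment 5 (206.8° to 333.9°, simple-harmonic, h = -47): β = 300.3 − 206.8 = 93.5°, B = 127.1°; Δs = -47/2·(1 − cos(π·0.7356)) = -39.3508; s = 47.0000 − 39.3508 = 7.6492
θ = 323° falls in segment 5 (206.8° to 333.9°, simple-harmonic, h = -47): β = 323 − 206.8 = 116.2°, B = 127.1°; Δs = -47/2·(1 − cos(π·0.9142)) = -46.1522; s = 47.0000 − 46.1522 = 0.8478
θ=118.9°: R = R0 + s = 36 + 24.4504 = 60.4504
θ=189.9°: R = R0 + s = 36 + 25.4794 = 61.4794
θ=300.3°: R = R0 + s = 36 + 7.6492 = 43.6492
θ=323°: R = R0 + s = 36 + 0.8478 = 36.8478

θ=118.9°: 60.4504
θ=189.9°: 61.4794
θ=300.3°: 43.6492
θ=323°: 36.8478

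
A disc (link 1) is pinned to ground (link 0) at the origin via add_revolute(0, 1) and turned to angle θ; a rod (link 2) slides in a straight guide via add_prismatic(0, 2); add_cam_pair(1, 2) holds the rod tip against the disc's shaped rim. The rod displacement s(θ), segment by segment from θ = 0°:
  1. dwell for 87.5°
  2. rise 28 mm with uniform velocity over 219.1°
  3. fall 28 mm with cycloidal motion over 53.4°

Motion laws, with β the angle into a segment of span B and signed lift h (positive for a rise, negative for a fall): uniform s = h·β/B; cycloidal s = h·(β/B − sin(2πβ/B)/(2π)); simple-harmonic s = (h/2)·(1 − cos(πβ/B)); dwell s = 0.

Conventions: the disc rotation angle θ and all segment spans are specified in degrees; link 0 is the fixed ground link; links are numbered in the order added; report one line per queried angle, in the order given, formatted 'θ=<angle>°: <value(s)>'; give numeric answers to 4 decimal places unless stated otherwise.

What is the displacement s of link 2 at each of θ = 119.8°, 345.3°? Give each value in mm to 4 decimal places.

segment 1 (0° to 87.5°, dwell): s unchanged at 0.0000
θ = 119.8° falls in segment 2 (87.5° to 306.6°, uniform, h = 28): β = 119.8 − 87.5 = 32.3°, B = 219.1°; Δs = 28·32.3/219.1 = 4.1278; s = 0.0000 + 4.1278 = 4.1278
segment 2 (87.5° to 306.6°, uniform, h = 28) is passed completely: s = 0.0000 + (28) = 28.0000
θ = 345.3° falls in segment 3 (306.6° to 360°, cycloidal, h = -28): β = 345.3 − 306.6 = 38.7°, B = 53.4°; Δs = -28·(0.7247 − sin(2π·0.7247)/(2π)) = -24.6924; s = 28.0000 − 24.6924 = 3.3076

θ=119.8°: 4.1278
θ=345.3°: 3.3076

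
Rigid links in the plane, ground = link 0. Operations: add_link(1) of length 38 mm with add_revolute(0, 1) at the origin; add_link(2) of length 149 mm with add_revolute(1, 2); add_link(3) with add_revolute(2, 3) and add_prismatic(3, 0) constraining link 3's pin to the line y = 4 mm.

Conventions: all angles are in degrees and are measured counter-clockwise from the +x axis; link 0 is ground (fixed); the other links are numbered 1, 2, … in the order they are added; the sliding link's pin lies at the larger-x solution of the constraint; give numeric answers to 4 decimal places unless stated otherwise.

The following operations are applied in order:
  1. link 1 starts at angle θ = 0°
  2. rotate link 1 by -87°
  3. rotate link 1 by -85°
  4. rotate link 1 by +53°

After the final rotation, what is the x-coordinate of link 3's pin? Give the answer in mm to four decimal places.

geometry: r = 38 mm, L = 149 mm, e = 4 mm; θ starts at 0°
rotate link 1 by -87°: θ ← 0° -87° = -87°
rotate link 1 by -85°: θ ← -87° -85° = -172°
rotate link 1 by +53°: θ ← -172° +53° = -119°
crank pin P = (r cos θ, r sin θ) = (-18.422766, -33.235549)
h = r sin θ − e = -33.235549 − 4 = -37.235549
x = r cos θ + √(L² − h²) = -18.422766 + 144.272360 = 125.849595

125.8496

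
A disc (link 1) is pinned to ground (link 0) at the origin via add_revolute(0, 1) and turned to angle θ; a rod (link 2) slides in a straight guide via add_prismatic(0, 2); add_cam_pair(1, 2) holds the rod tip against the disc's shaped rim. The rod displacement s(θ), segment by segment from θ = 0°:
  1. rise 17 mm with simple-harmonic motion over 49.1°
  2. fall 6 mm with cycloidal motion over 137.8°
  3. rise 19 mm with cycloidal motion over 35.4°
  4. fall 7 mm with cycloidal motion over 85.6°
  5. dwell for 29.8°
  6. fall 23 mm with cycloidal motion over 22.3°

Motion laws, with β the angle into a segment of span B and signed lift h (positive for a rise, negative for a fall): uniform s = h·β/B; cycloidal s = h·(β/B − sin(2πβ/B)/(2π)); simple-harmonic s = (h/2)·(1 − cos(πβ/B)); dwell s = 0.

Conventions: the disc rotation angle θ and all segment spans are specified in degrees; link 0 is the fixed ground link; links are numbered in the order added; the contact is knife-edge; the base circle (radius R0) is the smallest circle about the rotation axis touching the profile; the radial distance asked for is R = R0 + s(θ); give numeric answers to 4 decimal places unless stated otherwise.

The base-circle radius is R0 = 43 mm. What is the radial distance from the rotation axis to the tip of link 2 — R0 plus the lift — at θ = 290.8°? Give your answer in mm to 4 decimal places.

segment 1 (0° to 49.1°, simple-harmonic, h = 17) is passed completely: s = 0.0000 + (17) = 17.0000
segment 2 (49.1° to 186.9°, cycloidal, h = -6) is passed completely: s = 17.0000 + (-6) = 11.0000
segment 3 (186.9° to 222.3°, cycloidal, h = 19) is passed completely: s = 11.0000 + (19) = 30.0000
θ = 290.8° falls in segment 4 (222.3° to 307.9°, cycloidal, h = -7): β = 290.8 − 222.3 = 68.5°, B = 85.6°; Δs = -7·(0.8002 − sin(2π·0.8002)/(2π)) = -6.6607; s = 30.0000 − 6.6607 = 23.3393
R = R0 + s = 43 + 23.3393 = 66.3393

66.3393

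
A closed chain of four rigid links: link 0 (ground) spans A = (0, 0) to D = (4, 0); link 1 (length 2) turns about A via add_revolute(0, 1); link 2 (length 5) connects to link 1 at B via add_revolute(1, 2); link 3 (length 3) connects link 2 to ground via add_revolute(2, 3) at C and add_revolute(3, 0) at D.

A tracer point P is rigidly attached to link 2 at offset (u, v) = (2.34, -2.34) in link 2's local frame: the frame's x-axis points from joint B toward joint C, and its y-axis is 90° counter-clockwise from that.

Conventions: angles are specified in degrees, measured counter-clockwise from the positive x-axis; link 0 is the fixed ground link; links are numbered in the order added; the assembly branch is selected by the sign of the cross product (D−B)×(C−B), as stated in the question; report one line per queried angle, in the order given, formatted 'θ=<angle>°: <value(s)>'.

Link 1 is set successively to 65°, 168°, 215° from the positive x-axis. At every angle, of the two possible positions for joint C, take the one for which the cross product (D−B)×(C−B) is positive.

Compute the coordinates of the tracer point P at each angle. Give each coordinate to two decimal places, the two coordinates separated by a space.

A=(0,0), D=(4.00,0)
θ=65°: B = A + 2.00·(cos65°, sin65°) = (0.8452, 1.8126)
θ=65°: |BD| = 3.6384
θ=65°: circle(B,5.00) ∩ circle(D,3.00): a=4.0180, h=2.9759
θ=65°:   candidates: C₊=(5.8116,2.3912) cross=10.828; C₋=(2.8465,-2.7694) cross=-10.828
θ=65°:   branch + wants cross > 0 → take C=(5.8116,2.3912) (cross=10.828)
θ=65°: ex = (C−B)/|BC| = (0.9933,0.1157); ey = (-0.1157,0.9933)
θ=65°: P = B + 2.34·ex + -2.34·ey = (3.4403,-0.2409)
θ=168°: B = A + 2.00·(cos168°, sin168°) = (-1.9563, 0.4158)
θ=168°: |BD| = 5.9708
θ=168°: circle(B,5.00) ∩ circle(D,3.00): a=4.3253, h=2.5084
θ=168°:   candidates: C₊=(2.5331,2.6169) cross=14.977; C₋=(2.1838,-2.3877) cross=-14.977
θ=168°:   branch + wants cross > 0 → take C=(2.5331,2.6169) (cross=14.977)
θ=168°: ex = (C−B)/|BC| = (0.8979,0.4402); ey = (-0.4402,0.8979)
θ=168°: P = B + 2.34·ex + -2.34·ey = (1.1749,-0.6551)
θ=215°: B = A + 2.00·(cos215°, sin215°) = (-1.6383, -1.1472)
θ=215°: |BD| = 5.7538
θ=215°: circle(B,5.00) ∩ circle(D,3.00): a=4.2673, h=2.6058
θ=215°:   candidates: C₊=(2.0238,2.2571) cross=14.993; C₋=(3.0628,-2.8499) cross=-14.993
θ=215°:   branch + wants cross > 0 → take C=(2.0238,2.2571) (cross=14.993)
θ=215°: ex = (C−B)/|BC| = (0.7324,0.6809); ey = (-0.6809,0.7324)
θ=215°: P = B + 2.34·ex + -2.34·ey = (1.6688,-1.2678)

θ=65°: 3.44 -0.24
θ=168°: 1.17 -0.66
θ=215°: 1.67 -1.27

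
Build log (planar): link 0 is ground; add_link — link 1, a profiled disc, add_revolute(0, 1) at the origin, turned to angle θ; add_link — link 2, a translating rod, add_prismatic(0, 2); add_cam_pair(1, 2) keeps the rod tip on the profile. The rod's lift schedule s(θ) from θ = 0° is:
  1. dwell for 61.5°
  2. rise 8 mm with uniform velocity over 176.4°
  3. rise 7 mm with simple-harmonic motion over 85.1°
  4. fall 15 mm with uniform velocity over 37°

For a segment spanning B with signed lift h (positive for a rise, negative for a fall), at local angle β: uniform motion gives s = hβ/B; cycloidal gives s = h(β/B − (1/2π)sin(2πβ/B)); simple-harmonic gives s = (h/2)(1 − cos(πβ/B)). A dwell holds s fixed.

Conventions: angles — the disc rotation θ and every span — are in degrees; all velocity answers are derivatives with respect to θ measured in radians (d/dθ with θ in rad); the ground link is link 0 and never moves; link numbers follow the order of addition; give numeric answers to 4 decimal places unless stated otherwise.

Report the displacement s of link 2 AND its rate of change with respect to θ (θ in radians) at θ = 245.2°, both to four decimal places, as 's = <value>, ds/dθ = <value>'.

seg 1 [0°–61.5°] dwell: s stays 0.0000
seg 2 [61.5°–237.9°] uniform, h=8: full span → s += 8 → s = 8.0000
seg 3 [237.9°–323°] simple-harmonic, h=7: θ=245.2° here. β=7.3, B=85.1. 7/2·(1 − cos(π·0.0858)) = 0.1263 → s = 8.1263
velocity in seg [237.9°–323°] (simple-harmonic), θ in radians: β = 7.3° = 0.1274 rad, B = 85.1° = 1.4853 rad; ds/dθ = (πh/(2B)) sin(πβ/B) = (π·7/(2·1.4853)) sin(π·0.0858) = 1.970991 mm/rad

s = 8.1263, ds/dθ = 1.9710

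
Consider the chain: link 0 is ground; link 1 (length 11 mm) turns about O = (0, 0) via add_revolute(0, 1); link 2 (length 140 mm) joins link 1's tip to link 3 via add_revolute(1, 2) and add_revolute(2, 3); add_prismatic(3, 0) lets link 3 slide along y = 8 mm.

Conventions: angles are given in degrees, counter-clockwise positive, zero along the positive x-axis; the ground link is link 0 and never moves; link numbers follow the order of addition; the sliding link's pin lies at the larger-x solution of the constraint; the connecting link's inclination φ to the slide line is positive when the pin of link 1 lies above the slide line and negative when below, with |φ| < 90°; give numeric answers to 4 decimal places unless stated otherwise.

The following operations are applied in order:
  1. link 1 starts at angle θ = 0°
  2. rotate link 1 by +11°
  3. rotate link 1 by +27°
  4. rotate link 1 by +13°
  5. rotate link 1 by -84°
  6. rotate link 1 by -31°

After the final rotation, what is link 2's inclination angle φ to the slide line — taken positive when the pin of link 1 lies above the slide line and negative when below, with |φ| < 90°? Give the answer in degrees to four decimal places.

geometry: r = 11 mm, L = 140 mm, e = 8 mm; θ starts at 0°
rotate link 1 by +11°: θ ← 0° +11° = 11°
rotate link 1 by +27°: θ ← 11° +27° = 38°
rotate link 1 by +13°: θ ← 38° +13° = 51°
rotate link 1 by -84°: θ ← 51° -84° = -33°
rotate link 1 by -31°: θ ← -33° -31° = -64°
h = r sin θ − e = -9.886735 − 8 = -17.886735
sin φ = h / L = -17.886735 / 140 = -0.12776239
φ = arcsin(-0.12776239) = -7.340308°

-7.3403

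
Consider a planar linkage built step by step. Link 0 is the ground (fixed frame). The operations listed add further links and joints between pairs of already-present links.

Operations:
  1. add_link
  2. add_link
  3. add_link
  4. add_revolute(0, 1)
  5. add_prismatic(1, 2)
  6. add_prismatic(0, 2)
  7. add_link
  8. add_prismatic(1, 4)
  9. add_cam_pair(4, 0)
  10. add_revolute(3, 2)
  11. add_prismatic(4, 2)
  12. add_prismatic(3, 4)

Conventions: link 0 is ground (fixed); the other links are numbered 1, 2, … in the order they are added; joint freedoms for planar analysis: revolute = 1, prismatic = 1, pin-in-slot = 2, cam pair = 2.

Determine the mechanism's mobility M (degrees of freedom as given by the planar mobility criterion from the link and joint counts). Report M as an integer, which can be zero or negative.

L=1 J1=0 J2=0
add link → L=2 J1=0 J2=0
add link → L=3 J1=0 J2=0
add link → L=4 J1=0 J2=0
R@0,1 dof=1 J1 → L=4 J1=1 J2=0
P@1,2 dof=1 J1 → L=4 J1=2 J2=0
P@0,2 dof=1 J1 → L=4 J1=3 J2=0
add link → L=5 J1=3 J2=0
P@1,4 dof=1 J1 → L=5 J1=4 J2=0
C@4,0 dof=2 J2 → L=5 J1=4 J2=1
R@3,2 dof=1 J1 → L=5 J1=5 J2=1
P@4,2 dof=1 J1 → L=5 J1=6 J2=1
P@3,4 dof=1 J1 → L=5 J1=7 J2=1
M=3(L−1)−2J1−J2=3·4−2·7−1=-3

M = -3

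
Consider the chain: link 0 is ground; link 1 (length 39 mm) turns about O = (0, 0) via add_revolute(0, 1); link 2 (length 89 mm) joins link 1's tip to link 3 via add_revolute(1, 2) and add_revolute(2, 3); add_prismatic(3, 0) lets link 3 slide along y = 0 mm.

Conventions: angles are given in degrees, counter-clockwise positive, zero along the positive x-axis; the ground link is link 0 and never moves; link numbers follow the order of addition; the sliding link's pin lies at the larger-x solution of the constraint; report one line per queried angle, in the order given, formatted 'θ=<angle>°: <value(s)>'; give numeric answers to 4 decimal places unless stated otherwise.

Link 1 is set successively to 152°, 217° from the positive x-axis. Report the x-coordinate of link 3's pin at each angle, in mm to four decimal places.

geometry: r = 39 mm, L = 89 mm, e = 0 mm
θ=152°: crank pin P = (r cos θ, r sin θ) = (-34.434956, 18.309391)
θ=152°: h = r sin θ − e = 18.309391 − 0 = 18.309391
θ=152°: x = r cos θ + √(L² − h²) = -34.434956 + 87.096304 = 52.661348
θ=217°: crank pin P = (r cos θ, r sin θ) = (-31.146785, -23.470786)
θ=217°: h = r sin θ − e = -23.470786 − 0 = -23.470786
θ=217°: x = r cos θ + √(L² − h²) = -31.146785 + 85.849416 = 54.702631

θ=152°: 52.6613
θ=217°: 54.7026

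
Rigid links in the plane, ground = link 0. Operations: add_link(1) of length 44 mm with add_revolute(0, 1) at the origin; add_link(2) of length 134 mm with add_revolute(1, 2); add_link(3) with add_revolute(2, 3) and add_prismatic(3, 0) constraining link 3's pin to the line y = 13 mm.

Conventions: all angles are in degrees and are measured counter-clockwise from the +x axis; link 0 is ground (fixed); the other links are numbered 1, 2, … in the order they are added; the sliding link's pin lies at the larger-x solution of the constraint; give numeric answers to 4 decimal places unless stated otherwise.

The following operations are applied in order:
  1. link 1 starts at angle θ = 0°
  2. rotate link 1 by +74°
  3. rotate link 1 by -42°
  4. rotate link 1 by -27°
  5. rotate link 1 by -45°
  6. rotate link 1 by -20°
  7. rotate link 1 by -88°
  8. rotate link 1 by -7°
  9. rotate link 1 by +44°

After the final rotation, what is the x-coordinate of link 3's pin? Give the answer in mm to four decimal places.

geometry: r = 44 mm, L = 134 mm, e = 13 mm; θ starts at 0°
rotate link 1 by +74°: θ ← 0° +74° = 74°
rotate link 1 by -42°: θ ← 74° -42° = 32°
rotate link 1 by -27°: θ ← 32° -27° = 5°
rotate link 1 by -45°: θ ← 5° -45° = -40°
rotate link 1 by -20°: θ ← -40° -20° = -60°
rotate link 1 by -88°: θ ← -60° -88° = -148°
rotate link 1 by -7°: θ ← -148° -7° = -155°
rotate link 1 by +44°: θ ← -155° +44° = -111°
crank pin P = (r cos θ, r sin θ) = (-15.768190, -41.077539)
h = r sin θ − e = -41.077539 − 13 = -54.077539
x = r cos θ + √(L² − h²) = -15.768190 + 122.603506 = 106.835317

106.8353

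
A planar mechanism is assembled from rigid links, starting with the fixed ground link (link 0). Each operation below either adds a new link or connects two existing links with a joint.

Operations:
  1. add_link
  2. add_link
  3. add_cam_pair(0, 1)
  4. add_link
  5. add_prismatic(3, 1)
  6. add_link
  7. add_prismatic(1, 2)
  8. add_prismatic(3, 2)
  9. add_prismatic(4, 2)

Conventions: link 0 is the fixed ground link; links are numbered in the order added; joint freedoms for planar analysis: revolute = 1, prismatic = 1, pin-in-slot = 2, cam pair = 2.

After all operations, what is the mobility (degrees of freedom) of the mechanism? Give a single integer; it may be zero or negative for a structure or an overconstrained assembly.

L=1 J1=0 J2=0
add link → L=2 J1=0 J2=0
add link → L=3 J1=0 J2=0
C@0,1 dof=2 J2 → L=3 J1=0 J2=1
add link → L=4 J1=0 J2=1
P@3,1 dof=1 J1 → L=4 J1=1 J2=1
add link → L=5 J1=1 J2=1
P@1,2 dof=1 J1 → L=5 J1=2 J2=1
P@3,2 dof=1 J1 → L=5 J1=3 J2=1
P@4,2 dof=1 J1 → L=5 J1=4 J2=1
M=3(L−1)−2J1−J2=3·4−2·4−1=3

M = 3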